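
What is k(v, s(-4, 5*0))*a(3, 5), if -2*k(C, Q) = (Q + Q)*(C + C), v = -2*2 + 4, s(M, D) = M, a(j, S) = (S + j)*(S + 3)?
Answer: 0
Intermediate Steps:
a(j, S) = (3 + S)*(S + j) (a(j, S) = (S + j)*(3 + S) = (3 + S)*(S + j))
v = 0 (v = -4 + 4 = 0)
k(C, Q) = -2*C*Q (k(C, Q) = -(Q + Q)*(C + C)/2 = -2*Q*2*C/2 = -2*C*Q)
k(v, s(-4, 5*0))*a(3, 5) = (-2*0*(-4))*(5**2 + 3*5 + 3*3 + 5*3) = 0*(25 + 15 + 9 + 15) = 0*64 = 0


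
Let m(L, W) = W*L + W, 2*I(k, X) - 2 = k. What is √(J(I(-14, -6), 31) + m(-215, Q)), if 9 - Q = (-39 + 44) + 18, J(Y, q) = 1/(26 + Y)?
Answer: √299605/10 ≈ 54.736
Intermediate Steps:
I(k, X) = 1 + k/2
Q = -14 (Q = 9 - ((-39 + 44) + 18) = 9 - (5 + 18) = 9 - 1*23 = 9 - 23 = -14)
m(L, W) = W + L*W (m(L, W) = L*W + W = W + L*W)
√(J(I(-14, -6), 31) + m(-215, Q)) = √(1/(26 + (1 + (½)*(-14))) - 14*(1 - 215)) = √(1/(26 + (1 - 7)) - 14*(-214)) = √(1/(26 - 6) + 2996) = √(1/20 + 2996) = √(59921/20) = √299605/10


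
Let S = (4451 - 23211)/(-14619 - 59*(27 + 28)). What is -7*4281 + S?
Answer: -9559138/319 ≈ -29966.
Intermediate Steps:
S = 335/319 (S = -18760/(-14619 - 59*55) = -18760/(-14619 - 3245) = -18760/(-17864) = -18760*(-1/17864) = 335/319 ≈ 1.0502)
-7*4281 + S = -7*4281 + 335/319 = -29967 + 335/319 = -9559138/319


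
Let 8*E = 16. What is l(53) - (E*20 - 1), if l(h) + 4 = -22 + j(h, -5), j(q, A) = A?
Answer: -70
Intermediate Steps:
E = 2 (E = (⅛)*16 = 2)
l(h) = -31 (l(h) = -4 + (-22 - 5) = -4 - 27 = -31)
l(53) - (E*20 - 1) = -31 - (2*20 - 1) = -31 - (40 - 1) = -31 - 1*39 = -31 - 39 = -70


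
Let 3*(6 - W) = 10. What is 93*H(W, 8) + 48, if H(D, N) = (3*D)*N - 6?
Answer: 5442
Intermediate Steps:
W = 8/3 (W = 6 - ⅓*10 = 6 - 10/3 = 8/3 ≈ 2.6667)
H(D, N) = -6 + 3*D*N (H(D, N) = 3*D*N - 6 = -6 + 3*D*N)
93*H(W, 8) + 48 = 93*(-6 + 3*(8/3)*8) + 48 = 93*(-6 + 64) + 48 = 93*58 + 48 = 5394 + 48 = 5442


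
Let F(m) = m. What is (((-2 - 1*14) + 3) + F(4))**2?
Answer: 81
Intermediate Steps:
(((-2 - 1*14) + 3) + F(4))**2 = (((-2 - 1*14) + 3) + 4)**2 = (((-2 - 14) + 3) + 4)**2 = ((-16 + 3) + 4)**2 = (-13 + 4)**2 = (-9)**2 = 81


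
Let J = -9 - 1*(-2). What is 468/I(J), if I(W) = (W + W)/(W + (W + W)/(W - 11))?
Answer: 208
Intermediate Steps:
J = -7 (J = -9 + 2 = -7)
I(W) = 2*W/(W + 2*W/(-11 + W)) (I(W) = (2*W)/(W + (2*W)/(-11 + W)) = (2*W)/(W + 2*W/(-11 + W)) = 2*W/(W + 2*W/(-11 + W)))
468/I(J) = 468/((2*(-11 - 7)/(-9 - 7))) = 468/((2*(-18)/(-16))) = 468/((2*(-1/16)*(-18))) = 468/(9/4) = 468*(4/9) = 208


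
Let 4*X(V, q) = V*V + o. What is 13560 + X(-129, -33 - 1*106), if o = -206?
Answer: 70675/4 ≈ 17669.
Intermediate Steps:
X(V, q) = -103/2 + V²/4 (X(V, q) = (V*V - 206)/4 = (V² - 206)/4 = (-206 + V²)/4 = -103/2 + V²/4)
13560 + X(-129, -33 - 1*106) = 13560 + (-103/2 + (¼)*(-129)²) = 13560 + (-103/2 + (¼)*16641) = 13560 + (-103/2 + 16641/4) = 13560 + 16435/4 = 70675/4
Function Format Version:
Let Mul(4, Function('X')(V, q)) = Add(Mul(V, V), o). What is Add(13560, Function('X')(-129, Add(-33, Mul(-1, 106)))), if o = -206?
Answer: Rational(70675, 4) ≈ 17669.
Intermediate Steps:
Function('X')(V, q) = Add(Rational(-103, 2), Mul(Rational(1, 4), Pow(V, 2))) (Function('X')(V, q) = Mul(Rational(1, 4), Add(Mul(V, V), -206)) = Mul(Rational(1, 4), Add(Pow(V, 2), -206)) = Mul(Rational(1, 4), Add(-206, Pow(V, 2))) = Add(Rational(-103, 2), Mul(Rational(1, 4), Pow(V, 2))))
Add(13560, Function('X')(-129, Add(-33, Mul(-1, 106)))) = Add(13560, Add(Rational(-103, 2), Mul(Rational(1, 4), Pow(-129, 2)))) = Add(13560, Add(Rational(-103, 2), Mul(Rational(1, 4), 16641))) = Add(13560, Add(Rational(-103, 2), Rational(16641, 4))) = Add(13560, Rational(16435, 4)) = Rational(70675, 4)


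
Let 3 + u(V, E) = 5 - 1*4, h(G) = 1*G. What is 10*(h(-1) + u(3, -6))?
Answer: -30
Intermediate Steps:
h(G) = G
u(V, E) = -2 (u(V, E) = -3 + (5 - 1*4) = -3 + (5 - 4) = -3 + 1 = -2)
10*(h(-1) + u(3, -6)) = 10*(-1 - 2) = 10*(-3) = -30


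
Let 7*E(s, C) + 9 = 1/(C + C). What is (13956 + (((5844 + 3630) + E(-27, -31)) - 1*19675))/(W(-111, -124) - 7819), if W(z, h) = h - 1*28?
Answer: -543037/1153138 ≈ -0.47092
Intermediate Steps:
W(z, h) = -28 + h (W(z, h) = h - 28 = -28 + h)
E(s, C) = -9/7 + 1/(14*C) (E(s, C) = -9/7 + 1/(7*(C + C)) = -9/7 + 1/(7*((2*C))) = -9/7 + (1/(2*C))/7 = -9/7 + 1/(14*C))
(13956 + (((5844 + 3630) + E(-27, -31)) - 1*19675))/(W(-111, -124) - 7819) = (13956 + (((5844 + 3630) + (1/14)*(1 - 18*(-31))/(-31)) - 1*19675))/((-28 - 124) - 7819) = (13956 + ((9474 + (1/14)*(-1/31)*(1 + 558)) - 19675))/(-152 - 7819) = (13956 + ((9474 + (1/14)*(-1/31)*559) - 19675))/(-7971) = (13956 + ((9474 - 559/434) - 19675))*(-1/7971) = (13956 + (4111157/434 - 19675))*(-1/7971) = (13956 - 4427793/434)*(-1/7971) = (1629111/434)*(-1/7971) = -543037/1153138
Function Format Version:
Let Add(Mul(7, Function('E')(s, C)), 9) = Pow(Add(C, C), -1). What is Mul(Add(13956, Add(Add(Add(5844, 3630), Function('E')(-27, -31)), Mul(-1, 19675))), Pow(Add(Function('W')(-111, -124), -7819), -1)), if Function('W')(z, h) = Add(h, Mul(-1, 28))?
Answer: Rational(-543037, 1153138) ≈ -0.47092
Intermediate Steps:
Function('W')(z, h) = Add(-28, h) (Function('W')(z, h) = Add(h, -28) = Add(-28, h))
Function('E')(s, C) = Add(Rational(-9, 7), Mul(Rational(1, 14), Pow(C, -1))) (Function('E')(s, C) = Add(Rational(-9, 7), Mul(Rational(1, 7), Pow(Add(C, C), -1))) = Add(Rational(-9, 7), Mul(Rational(1, 7), Pow(Mul(2, C), -1))) = Add(Rational(-9, 7), Mul(Rational(1, 7), Mul(Rational(1, 2), Pow(C, -1)))) = Add(Rational(-9, 7), Mul(Rational(1, 14), Pow(C, -1))))
Mul(Add(13956, Add(Add(Add(5844, 3630), Function('E')(-27, -31)), Mul(-1, 19675))), Pow(Add(Function('W')(-111, -124), -7819), -1)) = Mul(Add(13956, Add(Add(Add(5844, 3630), Mul(Rational(1, 14), Pow(-31, -1), Add(1, Mul(-18, -31)))), Mul(-1, 19675))), Pow(Add(Add(-28, -124), -7819), -1)) = Mul(Add(13956, Add(Add(9474, Mul(Rational(1, 14), Rational(-1, 31), Add(1, 558))), -19675)), Pow(Add(-152, -7819), -1)) = Mul(Add(13956, Add(Add(9474, Mul(Rational(1, 14), Rational(-1, 31), 559)), -19675)), Pow(-7971, -1)) = Mul(Add(13956, Add(Add(9474, Rational(-559, 434)), -19675)), Rational(-1, 7971)) = Mul(Add(13956, Add(Rational(4111157, 434), -19675)), Rational(-1, 7971)) = Mul(Add(13956, Rational(-4427793, 434)), Rational(-1, 7971)) = Mul(Rational(1629111, 434), Rational(-1, 7971)) = Rational(-543037, 1153138)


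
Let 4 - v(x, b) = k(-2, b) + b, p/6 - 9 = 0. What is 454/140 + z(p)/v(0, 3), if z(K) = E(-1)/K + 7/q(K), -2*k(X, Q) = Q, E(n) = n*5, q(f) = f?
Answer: 6157/1890 ≈ 3.2577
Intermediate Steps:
p = 54 (p = 54 + 6*0 = 54 + 0 = 54)
E(n) = 5*n
k(X, Q) = -Q/2
z(K) = 2/K (z(K) = (5*(-1))/K + 7/K = -5/K + 7/K = 2/K)
v(x, b) = 4 - b/2 (v(x, b) = 4 - (-b/2 + b) = 4 - b/2)
454/140 + z(p)/v(0, 3) = 454/140 + (2/54)/(4 - ½*3) = 454*(1/140) + (2*(1/54))/(4 - 3/2) = 227/70 + 1/(27*(5/2)) = 227/70 + (1/27)*(⅖) = 227/70 + 2/135 = 6157/1890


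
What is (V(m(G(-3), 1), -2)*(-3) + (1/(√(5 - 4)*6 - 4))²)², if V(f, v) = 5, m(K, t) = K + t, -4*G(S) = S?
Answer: 3481/16 ≈ 217.56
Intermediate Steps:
G(S) = -S/4
(V(m(G(-3), 1), -2)*(-3) + (1/(√(5 - 4)*6 - 4))²)² = (5*(-3) + (1/(√(5 - 4)*6 - 4))²)² = (-15 + (1/(√1*6 - 4))²)² = (-15 + (1/(1*6 - 4))²)² = (-15 + (1/(6 - 4))²)² = (-15 + (1/2)²)² = (-15 + (½)²)² = (-15 + ¼)² = (-59/4)² = 3481/16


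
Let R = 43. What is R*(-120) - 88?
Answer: -5248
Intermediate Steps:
R*(-120) - 88 = 43*(-120) - 88 = -5160 - 88 = -5248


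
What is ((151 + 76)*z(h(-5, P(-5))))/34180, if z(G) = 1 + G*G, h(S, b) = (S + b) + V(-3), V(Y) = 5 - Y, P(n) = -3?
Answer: 227/34180 ≈ 0.0066413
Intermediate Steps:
h(S, b) = 8 + S + b (h(S, b) = (S + b) + (5 - 1*(-3)) = (S + b) + (5 + 3) = (S + b) + 8 = 8 + S + b)
z(G) = 1 + G²
((151 + 76)*z(h(-5, P(-5))))/34180 = ((151 + 76)*(1 + (8 - 5 - 3)²))/34180 = (227*(1 + 0²))*(1/34180) = (227*(1 + 0))*(1/34180) = (227*1)*(1/34180) = 227*(1/34180) = 227/34180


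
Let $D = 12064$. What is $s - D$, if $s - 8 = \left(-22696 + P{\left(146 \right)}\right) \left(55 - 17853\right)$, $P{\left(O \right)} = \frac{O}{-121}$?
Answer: $\frac{4443481100}{11} \approx 4.0395 \cdot 10^{8}$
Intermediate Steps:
$P{\left(O \right)} = - \frac{O}{121}$ ($P{\left(O \right)} = O \left(- \frac{1}{121}\right) = - \frac{O}{121}$)
$s = \frac{4443613804}{11}$ ($s = 8 + \left(-22696 - \frac{146}{121}\right) \left(55 - 17853\right) = 8 + \left(-22696 - \frac{146}{121}\right) \left(-17798\right) = 8 - - \frac{4443613716}{11} = 8 + \frac{4443613716}{11} = \frac{4443613804}{11} \approx 4.0396 \cdot 10^{8}$)
$s - D = \frac{4443613804}{11} - 12064 = \frac{4443481100}{11}$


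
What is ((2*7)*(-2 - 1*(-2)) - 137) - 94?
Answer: -231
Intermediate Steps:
((2*7)*(-2 - 1*(-2)) - 137) - 94 = (14*(-2 + 2) - 137) - 94 = (14*0 - 137) - 94 = (0 - 137) - 94 = -137 - 94 = -231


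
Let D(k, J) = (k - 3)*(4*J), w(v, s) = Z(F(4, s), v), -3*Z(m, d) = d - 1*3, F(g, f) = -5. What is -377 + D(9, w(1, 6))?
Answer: -361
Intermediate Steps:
Z(m, d) = 1 - d/3 (Z(m, d) = -(d - 1*3)/3 = -(d - 3)/3 = -(-3 + d)/3 = 1 - d/3)
w(v, s) = 1 - v/3
D(k, J) = 4*J*(-3 + k) (D(k, J) = (-3 + k)*(4*J) = 4*J*(-3 + k))
-377 + D(9, w(1, 6)) = -377 + 4*(1 - ⅓*1)*(-3 + 9) = -377 + 4*(1 - ⅓)*6 = -377 + 4*(⅔)*6 = -377 + 16 = -361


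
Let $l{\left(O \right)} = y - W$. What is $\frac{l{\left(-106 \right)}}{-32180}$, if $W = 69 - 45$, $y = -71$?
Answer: $\frac{19}{6436} \approx 0.0029521$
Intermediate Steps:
$W = 24$ ($W = 69 - 45 = 24$)
$l{\left(O \right)} = -95$ ($l{\left(O \right)} = -71 - 24 = -95$)
$\frac{l{\left(-106 \right)}}{-32180} = - \frac{95}{-32180} = \left(-95\right) \left(- \frac{1}{32180}\right) = \frac{19}{6436}$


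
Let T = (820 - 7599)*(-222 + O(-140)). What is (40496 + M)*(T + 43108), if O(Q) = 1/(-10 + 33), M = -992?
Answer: 1406274413616/23 ≈ 6.1142e+10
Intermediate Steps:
O(Q) = 1/23
T = 34606795/23 (T = (820 - 7599)*(-222 + 1/23) = -6779*(-5105/23) = 34606795/23 ≈ 1.5046e+6)
(40496 + M)*(T + 43108) = (40496 - 992)*(34606795/23 + 43108) = 39504*(35598279/23) = 1406274413616/23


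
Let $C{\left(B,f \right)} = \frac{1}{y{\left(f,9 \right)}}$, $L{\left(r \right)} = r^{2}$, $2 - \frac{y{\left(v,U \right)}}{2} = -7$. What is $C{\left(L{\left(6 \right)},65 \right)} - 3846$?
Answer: $- \frac{69227}{18} \approx -3845.9$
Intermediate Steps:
$y{\left(v,U \right)} = 18$ ($y{\left(v,U \right)} = 4 - -14 = 4 + 14 = 18$)
$C{\left(B,f \right)} = \frac{1}{18}$
$C{\left(L{\left(6 \right)},65 \right)} - 3846 = \frac{1}{18} - 3846 = - \frac{69227}{18}$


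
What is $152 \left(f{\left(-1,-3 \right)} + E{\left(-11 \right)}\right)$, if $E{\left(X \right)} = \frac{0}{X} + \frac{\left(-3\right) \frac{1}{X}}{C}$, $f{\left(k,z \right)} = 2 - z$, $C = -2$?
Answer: $\frac{8132}{11} \approx 739.27$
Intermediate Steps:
$E{\left(X \right)} = \frac{3}{2 X}$ ($E{\left(X \right)} = \frac{0}{X} + \frac{\left(-3\right) \frac{1}{X}}{-2} = 0 + - \frac{3}{X} \left(- \frac{1}{2}\right) = 0 + \frac{3}{2 X} = \frac{3}{2 X}$)
$152 \left(f{\left(-1,-3 \right)} + E{\left(-11 \right)}\right) = 152 \left(\left(2 - -3\right) + \frac{3}{2 \left(-11\right)}\right) = 152 \left(\left(2 + 3\right) + \frac{3}{2} \left(- \frac{1}{11}\right)\right) = 152 \left(5 - \frac{3}{22}\right) = 152 \cdot \frac{107}{22} = \frac{8132}{11}$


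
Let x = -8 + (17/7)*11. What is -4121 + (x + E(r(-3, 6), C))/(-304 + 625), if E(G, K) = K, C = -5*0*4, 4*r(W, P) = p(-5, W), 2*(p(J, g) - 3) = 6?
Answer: -9259756/2247 ≈ -4120.9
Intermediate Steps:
p(J, g) = 6 (p(J, g) = 3 + (½)*6 = 3 + 3 = 6)
r(W, P) = 3/2 (r(W, P) = (¼)*6 = 3/2)
C = 0 (C = 0*4 = 0)
x = 131/7 (x = -8 + (17*(⅐))*11 = -8 + (17/7)*11 = -8 + 187/7 = 131/7 ≈ 18.714)
-4121 + (x + E(r(-3, 6), C))/(-304 + 625) = -4121 + (131/7 + 0)/(-304 + 625) = -4121 + (131/7)/321 = -4121 + (131/7)*(1/321) = -4121 + 131/2247 = -9259756/2247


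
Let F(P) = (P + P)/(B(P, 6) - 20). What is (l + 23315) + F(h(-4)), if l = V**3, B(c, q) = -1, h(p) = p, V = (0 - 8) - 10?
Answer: 367151/21 ≈ 17483.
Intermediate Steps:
V = -18 (V = -8 - 10 = -18)
F(P) = -2*P/21 (F(P) = (P + P)/(-1 - 20) = (2*P)/(-21) = (2*P)*(-1/21) = -2*P/21)
l = -5832 (l = (-18)**3 = -5832)
(l + 23315) + F(h(-4)) = (-5832 + 23315) - 2/21*(-4) = 17483 + 8/21 = 367151/21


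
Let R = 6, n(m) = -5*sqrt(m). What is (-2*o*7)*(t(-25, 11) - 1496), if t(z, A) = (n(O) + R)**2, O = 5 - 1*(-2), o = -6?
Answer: -107940 - 5040*sqrt(7) ≈ -1.2127e+5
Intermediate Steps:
O = 7 (O = 5 + 2 = 7)
t(z, A) = (6 - 5*sqrt(7))**2 (t(z, A) = (-5*sqrt(7) + 6)**2 = (6 - 5*sqrt(7))**2)
(-2*o*7)*(t(-25, 11) - 1496) = (-2*(-6)*7)*((211 - 60*sqrt(7)) - 1496) = (12*7)*(-1285 - 60*sqrt(7)) = 84*(-1285 - 60*sqrt(7)) = -107940 - 5040*sqrt(7)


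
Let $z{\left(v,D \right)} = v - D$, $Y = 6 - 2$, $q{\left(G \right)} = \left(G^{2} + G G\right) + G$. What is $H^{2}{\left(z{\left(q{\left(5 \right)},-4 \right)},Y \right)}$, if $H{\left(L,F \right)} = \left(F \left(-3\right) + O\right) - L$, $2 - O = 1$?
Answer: $4900$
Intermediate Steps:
$O = 1$ ($O = 2 - 1 = 1$)
$q{\left(G \right)} = G + 2 G^{2}$ ($q{\left(G \right)} = \left(G^{2} + G^{2}\right) + G = 2 G^{2} + G = G + 2 G^{2}$)
$Y = 4$
$H{\left(L,F \right)} = 1 - L - 3 F$ ($H{\left(L,F \right)} = \left(F \left(-3\right) + 1\right) - L = \left(- 3 F + 1\right) - L = \left(1 - 3 F\right) - L = 1 - L - 3 F$)
$H^{2}{\left(z{\left(q{\left(5 \right)},-4 \right)},Y \right)} = \left(1 - \left(5 \left(1 + 2 \cdot 5\right) - -4\right) - 12\right)^{2} = \left(1 - \left(5 \left(1 + 10\right) + 4\right) - 12\right)^{2} = \left(1 - \left(5 \cdot 11 + 4\right) - 12\right)^{2} = \left(1 - \left(55 + 4\right) - 12\right)^{2} = \left(1 - 59 - 12\right)^{2} = \left(-70\right)^{2} = 4900$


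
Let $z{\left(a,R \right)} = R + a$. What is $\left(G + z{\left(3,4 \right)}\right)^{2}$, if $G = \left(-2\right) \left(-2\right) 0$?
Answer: $49$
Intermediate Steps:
$G = 0$ ($G = 4 \cdot 0 = 0$)
$\left(G + z{\left(3,4 \right)}\right)^{2} = \left(0 + \left(4 + 3\right)\right)^{2} = \left(0 + 7\right)^{2} = 7^{2} = 49$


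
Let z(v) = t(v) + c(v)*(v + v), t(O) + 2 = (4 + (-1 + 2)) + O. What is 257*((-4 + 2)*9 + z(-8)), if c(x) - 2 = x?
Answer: 18761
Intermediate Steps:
t(O) = 3 + O (t(O) = -2 + ((4 + (-1 + 2)) + O) = -2 + ((4 + 1) + O) = -2 + (5 + O) = 3 + O)
c(x) = 2 + x
z(v) = 3 + v + 2*v*(2 + v) (z(v) = (3 + v) + (2 + v)*(v + v) = (3 + v) + (2 + v)*(2*v) = (3 + v) + 2*v*(2 + v) = 3 + v + 2*v*(2 + v))
257*((-4 + 2)*9 + z(-8)) = 257*((-4 + 2)*9 + (3 - 8 + 2*(-8)*(2 - 8))) = 257*(-2*9 + (3 - 8 + 2*(-8)*(-6))) = 257*(-18 + (3 - 8 + 96)) = 257*(-18 + 91) = 257*73 = 18761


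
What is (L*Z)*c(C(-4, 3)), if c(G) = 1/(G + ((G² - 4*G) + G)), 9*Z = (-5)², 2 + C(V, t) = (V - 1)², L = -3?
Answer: -25/1449 ≈ -0.017253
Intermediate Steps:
C(V, t) = -2 + (-1 + V)² (C(V, t) = -2 + (V - 1)² = -2 + (-1 + V)²)
Z = 25/9 (Z = (⅑)*(-5)² = (⅑)*25 = 25/9 ≈ 2.7778)
c(G) = 1/(G² - 2*G) (c(G) = 1/(G + (G² - 3*G)) = 1/(G² - 2*G))
(L*Z)*c(C(-4, 3)) = (-3*25/9)*(1/((-2 + (-1 - 4)²)*(-2 + (-2 + (-1 - 4)²)))) = -25/(3*(-2 + (-5)²)*(-2 + (-2 + (-5)²))) = -25/(3*(-2 + 25)*(-2 + (-2 + 25))) = -25/(3*23*(-2 + 23)) = -25/(69*21) = -25/3*1/483 = -25/1449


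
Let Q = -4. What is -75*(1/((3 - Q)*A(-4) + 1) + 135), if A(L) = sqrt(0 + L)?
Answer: -1994700/197 + 1050*I/197 ≈ -10125.0 + 5.3299*I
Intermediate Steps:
A(L) = sqrt(L)
-75*(1/((3 - Q)*A(-4) + 1) + 135) = -75*(1/((3 - 1*(-4))*sqrt(-4) + 1) + 135) = -75*(1/((3 + 4)*(2*I) + 1) + 135) = -75*(1/(7*(2*I) + 1) + 135) = -75*(1/(14*I + 1) + 135) = -75*(1/(1 + 14*I) + 135) = -75*((1 - 14*I)/197 + 135) = -75*(135 + (1 - 14*I)/197) = -10125 - 75*(1 - 14*I)/197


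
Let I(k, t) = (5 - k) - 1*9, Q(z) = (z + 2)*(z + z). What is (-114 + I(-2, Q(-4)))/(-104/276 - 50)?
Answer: 2001/869 ≈ 2.3026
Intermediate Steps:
Q(z) = 2*z*(2 + z) (Q(z) = (2 + z)*(2*z) = 2*z*(2 + z))
I(k, t) = -4 - k (I(k, t) = (5 - k) - 9 = -4 - k)
(-114 + I(-2, Q(-4)))/(-104/276 - 50) = (-114 + (-4 - 1*(-2)))/(-104/276 - 50) = (-114 + (-4 + 2))/(-104*1/276 - 50) = (-114 - 2)/(-26/69 - 50) = -116/(-3476/69) = -116*(-69/3476) = 2001/869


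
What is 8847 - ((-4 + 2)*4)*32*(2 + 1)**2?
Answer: 11151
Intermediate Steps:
8847 - ((-4 + 2)*4)*32*(2 + 1)**2 = 8847 - -2*4*32*3**2 = 8847 - (-8*32)*9 = 8847 - (-256)*9 = 8847 - 1*(-2304) = 8847 + 2304 = 11151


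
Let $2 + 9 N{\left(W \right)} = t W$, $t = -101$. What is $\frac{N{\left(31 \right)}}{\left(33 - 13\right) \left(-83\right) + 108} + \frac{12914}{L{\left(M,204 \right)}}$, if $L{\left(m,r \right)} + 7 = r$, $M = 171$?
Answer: $\frac{180999953}{2751696} \approx 65.778$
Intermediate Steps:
$L{\left(m,r \right)} = -7 + r$
$N{\left(W \right)} = - \frac{2}{9} - \frac{101 W}{9}$ ($N{\left(W \right)} = - \frac{2}{9} + \frac{\left(-101\right) W}{9} = - \frac{2}{9} - \frac{101 W}{9}$)
$\frac{N{\left(31 \right)}}{\left(33 - 13\right) \left(-83\right) + 108} + \frac{12914}{L{\left(M,204 \right)}} = \frac{- \frac{2}{9} - \frac{3131}{9}}{\left(33 - 13\right) \left(-83\right) + 108} + \frac{12914}{-7 + 204} = \frac{- \frac{2}{9} - \frac{3131}{9}}{20 \left(-83\right) + 108} + \frac{12914}{197} = - \frac{3133}{9 \left(-1660 + 108\right)} + 12914 \cdot \frac{1}{197} = - \frac{3133}{9 \left(-1552\right)} + \frac{12914}{197} = \left(- \frac{3133}{9}\right) \left(- \frac{1}{1552}\right) + \frac{12914}{197} = \frac{3133}{13968} + \frac{12914}{197} = \frac{180999953}{2751696}$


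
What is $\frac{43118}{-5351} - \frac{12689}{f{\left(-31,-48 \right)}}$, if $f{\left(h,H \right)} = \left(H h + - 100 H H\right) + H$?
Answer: $- \frac{9804398441}{1225164960} \approx -8.0025$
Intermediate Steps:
$f{\left(h,H \right)} = H - 100 H^{2} + H h$ ($f{\left(h,H \right)} = \left(H h - 100 H^{2}\right) + H = \left(- 100 H^{2} + H h\right) + H = H - 100 H^{2} + H h$)
$\frac{43118}{-5351} - \frac{12689}{f{\left(-31,-48 \right)}} = \frac{43118}{-5351} - \frac{12689}{\left(-48\right) \left(1 - 31 - -4800\right)} = 43118 \left(- \frac{1}{5351}\right) - \frac{12689}{\left(-48\right) \left(1 - 31 + 4800\right)} = - \frac{43118}{5351} - \frac{12689}{\left(-48\right) 4770} = - \frac{43118}{5351} - \frac{12689}{-228960} = - \frac{43118}{5351} - - \frac{12689}{228960} = - \frac{43118}{5351} + \frac{12689}{228960} = - \frac{9804398441}{1225164960}$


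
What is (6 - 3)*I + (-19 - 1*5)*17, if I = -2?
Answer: -414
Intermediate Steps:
(6 - 3)*I + (-19 - 1*5)*17 = (6 - 3)*(-2) + (-19 - 1*5)*17 = 3*(-2) + (-19 - 5)*17 = -6 - 24*17 = -6 - 408 = -414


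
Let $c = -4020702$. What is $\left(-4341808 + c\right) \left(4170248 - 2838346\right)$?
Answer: $-11138043794020$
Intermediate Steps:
$\left(-4341808 + c\right) \left(4170248 - 2838346\right) = \left(-4341808 - 4020702\right) \left(4170248 - 2838346\right) = \left(-8362510\right) 1331902 = -11138043794020$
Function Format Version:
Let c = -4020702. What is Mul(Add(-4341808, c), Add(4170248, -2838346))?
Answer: -11138043794020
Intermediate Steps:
Mul(Add(-4341808, c), Add(4170248, -2838346)) = Mul(Add(-4341808, -4020702), Add(4170248, -2838346)) = Mul(-8362510, 1331902) = -11138043794020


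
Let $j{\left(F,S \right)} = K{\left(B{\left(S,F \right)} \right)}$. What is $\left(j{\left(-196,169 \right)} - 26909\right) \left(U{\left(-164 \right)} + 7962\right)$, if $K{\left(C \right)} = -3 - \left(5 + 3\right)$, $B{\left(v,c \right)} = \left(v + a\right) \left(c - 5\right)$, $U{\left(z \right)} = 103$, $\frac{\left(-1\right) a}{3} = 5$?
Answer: $-217109800$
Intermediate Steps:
$a = -15$ ($a = \left(-3\right) 5 = -15$)
$B{\left(v,c \right)} = \left(-15 + v\right) \left(-5 + c\right)$ ($B{\left(v,c \right)} = \left(v - 15\right) \left(c - 5\right) = \left(-15 + v\right) \left(-5 + c\right)$)
$K{\left(C \right)} = -11$ ($K{\left(C \right)} = -3 - 8 = -11$)
$j{\left(F,S \right)} = -11$
$\left(j{\left(-196,169 \right)} - 26909\right) \left(U{\left(-164 \right)} + 7962\right) = \left(-11 - 26909\right) \left(103 + 7962\right) = \left(-26920\right) 8065 = -217109800$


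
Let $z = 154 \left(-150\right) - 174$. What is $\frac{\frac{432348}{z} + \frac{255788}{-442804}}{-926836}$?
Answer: $\frac{8224943071}{397991885827644} \approx 2.0666 \cdot 10^{-5}$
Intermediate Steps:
$z = -23274$ ($z = -23100 - 174 = -23274$)
$\frac{\frac{432348}{z} + \frac{255788}{-442804}}{-926836} = \frac{\frac{432348}{-23274} + \frac{255788}{-442804}}{-926836} = \left(432348 \left(- \frac{1}{23274}\right) + 255788 \left(- \frac{1}{442804}\right)\right) \left(- \frac{1}{926836}\right) = \left(- \frac{72058}{3879} - \frac{63947}{110701}\right) \left(- \frac{1}{926836}\right) = \left(- \frac{8224943071}{429409179}\right) \left(- \frac{1}{926836}\right) = \frac{8224943071}{397991885827644}$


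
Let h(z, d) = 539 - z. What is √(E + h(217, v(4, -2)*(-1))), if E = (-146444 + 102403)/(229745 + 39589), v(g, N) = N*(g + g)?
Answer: √2594030778482/89778 ≈ 17.940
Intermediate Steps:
v(g, N) = 2*N*g (v(g, N) = N*(2*g) = 2*N*g)
E = -44041/269334 ≈ -0.16352
√(E + h(217, v(4, -2)*(-1))) = √(-44041/269334 + (539 - 1*217)) = √(-44041/269334 + (539 - 217)) = √(-44041/269334 + 322) = √(86681507/269334) = √2594030778482/89778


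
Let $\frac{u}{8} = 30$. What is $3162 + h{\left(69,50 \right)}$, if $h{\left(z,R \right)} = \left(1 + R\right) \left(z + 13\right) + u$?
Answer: $7584$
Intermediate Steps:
$u = 240$ ($u = 8 \cdot 30 = 240$)
$h{\left(z,R \right)} = 240 + \left(1 + R\right) \left(13 + z\right)$ ($h{\left(z,R \right)} = \left(1 + R\right) \left(z + 13\right) + 240 = \left(1 + R\right) \left(13 + z\right) + 240 = 240 + \left(1 + R\right) \left(13 + z\right)$)
$3162 + h{\left(69,50 \right)} = 3162 + \left(253 + 69 + 13 \cdot 50 + 50 \cdot 69\right) = 3162 + \left(253 + 69 + 650 + 3450\right) = 3162 + 4422 = 7584$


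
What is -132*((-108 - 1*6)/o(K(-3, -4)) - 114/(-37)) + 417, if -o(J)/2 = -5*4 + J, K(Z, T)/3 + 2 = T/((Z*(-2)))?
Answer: 72264/259 ≈ 279.01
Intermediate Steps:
K(Z, T) = -6 - 3*T/(2*Z) (K(Z, T) = -6 + 3*(T/((Z*(-2)))) = -6 + 3*(T/((-2*Z))) = -6 + 3*(T*(-1/(2*Z))) = -6 + 3*(-T/(2*Z)) = -6 - 3*T/(2*Z))
o(J) = 40 - 2*J (o(J) = -2*(-5*4 + J) = -2*(-20 + J) = 40 - 2*J)
-132*((-108 - 1*6)/o(K(-3, -4)) - 114/(-37)) + 417 = -132*((-108 - 1*6)/(40 - 2*(-6 - 3/2*(-4)/(-3))) - 114/(-37)) + 417 = -132*((-108 - 6)/(40 - 2*(-6 - 3/2*(-4)*(-1/3))) - 114*(-1/37)) + 417 = -132*(-114/(40 - 2*(-6 - 2)) + 114/37) + 417 = -132*(-114/(40 - 2*(-8)) + 114/37) + 417 = -132*(-114/(40 + 16) + 114/37) + 417 = -132*(-114/56 + 114/37) + 417 = -132*(-114*1/56 + 114/37) + 417 = -132*(-57/28 + 114/37) + 417 = -132*1083/1036 + 417 = -35739/259 + 417 = 72264/259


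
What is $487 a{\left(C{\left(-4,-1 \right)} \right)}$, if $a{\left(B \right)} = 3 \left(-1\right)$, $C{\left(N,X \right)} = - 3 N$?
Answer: $-1461$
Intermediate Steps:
$a{\left(B \right)} = -3$
$487 a{\left(C{\left(-4,-1 \right)} \right)} = 487 \left(-3\right) = -1461$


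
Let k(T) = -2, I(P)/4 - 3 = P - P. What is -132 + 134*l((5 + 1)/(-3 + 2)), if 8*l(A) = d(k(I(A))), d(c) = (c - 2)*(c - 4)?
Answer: 270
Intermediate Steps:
I(P) = 12 (I(P) = 12 + 4*(P - P) = 12 + 4*0 = 12 + 0 = 12)
d(c) = (-4 + c)*(-2 + c) (d(c) = (-2 + c)*(-4 + c) = (-4 + c)*(-2 + c))
l(A) = 3 (l(A) = (8 + (-2)² - 6*(-2))/8 = (8 + 4 + 12)/8 = (⅛)*24 = 3)
-132 + 134*l((5 + 1)/(-3 + 2)) = -132 + 134*3 = -132 + 402 = 270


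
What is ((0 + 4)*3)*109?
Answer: 1308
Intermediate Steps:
((0 + 4)*3)*109 = (4*3)*109 = 12*109 = 1308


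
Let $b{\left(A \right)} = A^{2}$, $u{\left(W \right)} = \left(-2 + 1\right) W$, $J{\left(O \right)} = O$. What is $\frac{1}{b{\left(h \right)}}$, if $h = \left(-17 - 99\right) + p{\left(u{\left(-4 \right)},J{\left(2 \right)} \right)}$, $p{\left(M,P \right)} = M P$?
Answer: $\frac{1}{11664} \approx 8.5734 \cdot 10^{-5}$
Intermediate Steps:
$u{\left(W \right)} = - W$
$h = -108$ ($h = \left(-17 - 99\right) + \left(-1\right) \left(-4\right) 2 = -116 + 4 \cdot 2 = -116 + 8 = -108$)
$\frac{1}{b{\left(h \right)}} = \frac{1}{\left(-108\right)^{2}} = \frac{1}{11664}$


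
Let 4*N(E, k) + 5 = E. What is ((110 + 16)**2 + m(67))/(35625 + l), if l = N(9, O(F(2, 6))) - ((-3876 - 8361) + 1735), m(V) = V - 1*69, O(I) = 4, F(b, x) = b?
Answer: 7937/23064 ≈ 0.34413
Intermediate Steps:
N(E, k) = -5/4 + E/4
m(V) = -69 + V (m(V) = V - 69 = -69 + V)
l = 10503 (l = (-5/4 + (1/4)*9) - ((-3876 - 8361) + 1735) = (-5/4 + 9/4) - (-12237 + 1735) = 1 - 1*(-10502) = 1 + 10502 = 10503)
((110 + 16)**2 + m(67))/(35625 + l) = ((110 + 16)**2 + (-69 + 67))/(35625 + 10503) = (126**2 - 2)/46128 = (15876 - 2)*(1/46128) = 15874*(1/46128) = 7937/23064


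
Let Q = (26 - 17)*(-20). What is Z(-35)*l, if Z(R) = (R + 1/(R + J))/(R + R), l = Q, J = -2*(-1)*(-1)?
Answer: -23328/259 ≈ -90.069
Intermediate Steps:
J = -2 (J = 2*(-1) = -2)
Q = -180 (Q = 9*(-20) = -180)
l = -180
Z(R) = (R + 1/(-2 + R))/(2*R) (Z(R) = (R + 1/(R - 2))/(R + R) = (R + 1/(-2 + R))/((2*R)) = (R + 1/(-2 + R))*(1/(2*R)) = (R + 1/(-2 + R))/(2*R))
Z(-35)*l = ((1/2)*(1 + (-35)**2 - 2*(-35))/(-35*(-2 - 35)))*(-180) = ((1/2)*(-1/35)*(1 + 1225 + 70)/(-37))*(-180) = ((1/2)*(-1/35)*(-1/37)*1296)*(-180) = (648/1295)*(-180) = -23328/259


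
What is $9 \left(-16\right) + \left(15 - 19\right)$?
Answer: $-148$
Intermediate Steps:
$9 \left(-16\right) + \left(15 - 19\right) = -144 - 4 = -148$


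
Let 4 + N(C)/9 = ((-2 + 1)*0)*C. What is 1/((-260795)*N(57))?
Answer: 1/9388620 ≈ 1.0651e-7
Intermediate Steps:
N(C) = -36 (N(C) = -36 + 9*(((-2 + 1)*0)*C) = -36 + 9*((-1*0)*C) = -36 + 9*(0*C) = -36 + 9*0 = -36 + 0 = -36)
1/((-260795)*N(57)) = 1/(-260795*(-36)) = -1/260795*(-1/36) = 1/9388620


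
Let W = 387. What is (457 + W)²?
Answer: 712336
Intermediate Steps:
(457 + W)² = (457 + 387)² = 844² = 712336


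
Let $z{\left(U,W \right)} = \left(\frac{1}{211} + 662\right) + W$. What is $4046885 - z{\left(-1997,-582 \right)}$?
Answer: $\frac{853875854}{211} \approx 4.0468 \cdot 10^{6}$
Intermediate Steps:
$z{\left(U,W \right)} = \frac{139683}{211} + W$ ($z{\left(U,W \right)} = \left(\frac{1}{211} + 662\right) + W = \frac{139683}{211} + W$)
$4046885 - z{\left(-1997,-582 \right)} = 4046885 - \left(\frac{139683}{211} - 582\right) = 4046885 - \frac{16881}{211} = \frac{853875854}{211}$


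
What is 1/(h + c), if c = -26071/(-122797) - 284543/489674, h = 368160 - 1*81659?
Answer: 60130498178/17227425683759261 ≈ 3.4904e-6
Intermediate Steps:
h = 286501 (h = 368160 - 81659 = 286501)
c = -22174735917/60130498178 (c = -26071*(-1/122797) - 284543*1/489674 = 26071/122797 - 284543/489674 = -22174735917/60130498178 ≈ -0.36878)
1/(h + c) = 1/(286501 - 22174735917/60130498178) = 1/(17227425683759261/60130498178) = 60130498178/17227425683759261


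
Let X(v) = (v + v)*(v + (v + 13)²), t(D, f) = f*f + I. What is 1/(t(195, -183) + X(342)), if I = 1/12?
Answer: 12/1037622205 ≈ 1.1565e-8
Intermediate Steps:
I = 1/12 ≈ 0.083333
t(D, f) = 1/12 + f² (t(D, f) = f*f + 1/12 = f² + 1/12 = 1/12 + f²)
X(v) = 2*v*(v + (13 + v)²) (X(v) = (2*v)*(v + (13 + v)²) = 2*v*(v + (13 + v)²))
1/(t(195, -183) + X(342)) = 1/((1/12 + (-183)²) + 2*342*(342 + (13 + 342)²)) = 1/((1/12 + 33489) + 2*342*(342 + 355²)) = 1/(401869/12 + 2*342*(342 + 126025)) = 1/(401869/12 + 2*342*126367) = 1/(401869/12 + 86435028) = 1/(1037622205/12) = 12/1037622205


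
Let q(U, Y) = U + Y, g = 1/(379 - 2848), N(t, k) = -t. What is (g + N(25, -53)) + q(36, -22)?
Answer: -27160/2469 ≈ -11.000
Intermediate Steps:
g = -1/2469 (g = 1/(-2469) = -1/2469 ≈ -0.00040502)
(g + N(25, -53)) + q(36, -22) = (-1/2469 - 1*25) + (36 - 22) = (-1/2469 - 25) + 14 = -61726/2469 + 14 = -27160/2469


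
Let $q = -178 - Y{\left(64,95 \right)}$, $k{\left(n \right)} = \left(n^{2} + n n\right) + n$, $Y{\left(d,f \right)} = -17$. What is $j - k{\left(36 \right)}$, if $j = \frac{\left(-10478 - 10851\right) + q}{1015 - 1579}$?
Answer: $- \frac{730351}{282} \approx -2589.9$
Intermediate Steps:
$k{\left(n \right)} = n + 2 n^{2}$ ($k{\left(n \right)} = \left(n^{2} + n^{2}\right) + n = 2 n^{2} + n = n + 2 n^{2}$)
$q = -161$ ($q = -178 - -17 = -178 + 17 = -161$)
$j = \frac{10745}{282}$ ($j = \frac{\left(-10478 - 10851\right) - 161}{1015 - 1579} = \frac{-21329 - 161}{-564} = \left(-21490\right) \left(- \frac{1}{564}\right) = \frac{10745}{282} \approx 38.103$)
$j - k{\left(36 \right)} = \frac{10745}{282} - 36 \left(1 + 2 \cdot 36\right) = \frac{10745}{282} - 36 \left(1 + 72\right) = \frac{10745}{282} - 36 \cdot 73 = \frac{10745}{282} - 2628 = - \frac{730351}{282}$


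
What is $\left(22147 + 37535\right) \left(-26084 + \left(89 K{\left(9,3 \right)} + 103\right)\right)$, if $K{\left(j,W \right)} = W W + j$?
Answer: $-1454987478$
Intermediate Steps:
$K{\left(j,W \right)} = j + W^{2}$ ($K{\left(j,W \right)} = W^{2} + j = j + W^{2}$)
$\left(22147 + 37535\right) \left(-26084 + \left(89 K{\left(9,3 \right)} + 103\right)\right) = \left(22147 + 37535\right) \left(-26084 + \left(89 \left(9 + 3^{2}\right) + 103\right)\right) = 59682 \left(-26084 + \left(89 \left(9 + 9\right) + 103\right)\right) = 59682 \left(-26084 + \left(89 \cdot 18 + 103\right)\right) = 59682 \left(-26084 + \left(1602 + 103\right)\right) = 59682 \left(-26084 + 1705\right) = 59682 \left(-24379\right) = -1454987478$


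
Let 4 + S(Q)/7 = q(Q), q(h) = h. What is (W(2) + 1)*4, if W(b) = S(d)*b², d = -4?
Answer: -892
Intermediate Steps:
S(Q) = -28 + 7*Q
W(b) = -56*b² (W(b) = (-28 + 7*(-4))*b² = (-28 - 28)*b² = -56*b²)
(W(2) + 1)*4 = (-56*2² + 1)*4 = (-56*4 + 1)*4 = (-224 + 1)*4 = -223*4 = -892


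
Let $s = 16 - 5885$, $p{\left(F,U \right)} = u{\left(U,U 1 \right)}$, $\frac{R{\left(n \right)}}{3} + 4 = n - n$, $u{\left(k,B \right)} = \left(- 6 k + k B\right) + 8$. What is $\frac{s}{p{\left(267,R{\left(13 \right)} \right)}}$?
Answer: $- \frac{5869}{224} \approx -26.201$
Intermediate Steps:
$u{\left(k,B \right)} = 8 - 6 k + B k$ ($u{\left(k,B \right)} = \left(- 6 k + B k\right) + 8 = 8 - 6 k + B k$)
$R{\left(n \right)} = -12$ ($R{\left(n \right)} = -12 + 3 \left(n - n\right) = -12 + 3 \cdot 0 = -12 + 0 = -12$)
$p{\left(F,U \right)} = 8 + U^{2} - 6 U$ ($p{\left(F,U \right)} = 8 - 6 U + U 1 U = 8 - 6 U + U U = 8 - 6 U + U^{2} = 8 + U^{2} - 6 U$)
$s = -5869$ ($s = 16 - 5885 = -5869$)
$\frac{s}{p{\left(267,R{\left(13 \right)} \right)}} = - \frac{5869}{8 + \left(-12\right)^{2} - -72} = - \frac{5869}{8 + 144 + 72} = - \frac{5869}{224}$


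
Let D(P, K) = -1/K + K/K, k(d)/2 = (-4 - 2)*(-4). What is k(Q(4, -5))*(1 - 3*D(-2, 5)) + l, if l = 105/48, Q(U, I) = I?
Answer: -5201/80 ≈ -65.012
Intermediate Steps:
k(d) = 48 (k(d) = 2*((-4 - 2)*(-4)) = 2*(-6*(-4)) = 2*24 = 48)
D(P, K) = 1 - 1/K (D(P, K) = -1/K + 1 = 1 - 1/K)
l = 35/16 (l = 105*(1/48) = 35/16 ≈ 2.1875)
k(Q(4, -5))*(1 - 3*D(-2, 5)) + l = 48*(1 - 3*(-1 + 5)/5) + 35/16 = 48*(1 - 3*4/5) + 35/16 = 48*(1 - 3*⅘) + 35/16 = 48*(1 - 12/5) + 35/16 = 48*(-7/5) + 35/16 = -336/5 + 35/16 = -5201/80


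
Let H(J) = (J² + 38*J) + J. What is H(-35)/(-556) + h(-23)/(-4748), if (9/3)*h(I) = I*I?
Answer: 425009/1979916 ≈ 0.21466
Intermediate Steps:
H(J) = J² + 39*J
h(I) = I²/3 (h(I) = (I*I)/3 = I²/3)
H(-35)/(-556) + h(-23)/(-4748) = -35*(39 - 35)/(-556) + ((⅓)*(-23)²)/(-4748) = -35*4*(-1/556) + ((⅓)*529)*(-1/4748) = -140*(-1/556) + (529/3)*(-1/4748) = 35/139 - 529/14244 = 425009/1979916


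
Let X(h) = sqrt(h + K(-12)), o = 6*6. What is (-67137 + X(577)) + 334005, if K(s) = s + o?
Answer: 266868 + sqrt(601) ≈ 2.6689e+5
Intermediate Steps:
o = 36
K(s) = 36 + s (K(s) = s + 36 = 36 + s)
X(h) = sqrt(24 + h) (X(h) = sqrt(h + (36 - 12)) = sqrt(h + 24) = sqrt(24 + h))
(-67137 + X(577)) + 334005 = (-67137 + sqrt(24 + 577)) + 334005 = (-67137 + sqrt(601)) + 334005 = 266868 + sqrt(601)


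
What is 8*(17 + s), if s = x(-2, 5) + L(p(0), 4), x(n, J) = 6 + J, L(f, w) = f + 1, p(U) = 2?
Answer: 248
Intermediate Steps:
L(f, w) = 1 + f
s = 14 (s = (6 + 5) + (1 + 2) = 11 + 3 = 14)
8*(17 + s) = 8*(17 + 14) = 8*31 = 248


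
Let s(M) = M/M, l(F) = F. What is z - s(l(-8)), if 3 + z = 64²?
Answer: 4092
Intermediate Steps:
s(M) = 1
z = 4093 (z = -3 + 64² = -3 + 4096 = 4093)
z - s(l(-8)) = 4093 - 1*1 = 4093 - 1 = 4092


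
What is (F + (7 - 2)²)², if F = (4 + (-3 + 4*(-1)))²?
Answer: 1156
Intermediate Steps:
F = 9 (F = (4 + (-3 - 4))² = (4 - 7)² = (-3)² = 9)
(F + (7 - 2)²)² = (9 + (7 - 2)²)² = (9 + 5²)² = (9 + 25)² = 34² = 1156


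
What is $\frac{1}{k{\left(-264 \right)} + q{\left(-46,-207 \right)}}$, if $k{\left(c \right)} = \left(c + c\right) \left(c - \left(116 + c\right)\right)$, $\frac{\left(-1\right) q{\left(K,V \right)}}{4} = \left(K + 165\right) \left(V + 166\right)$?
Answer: $\frac{1}{80764} \approx 1.2382 \cdot 10^{-5}$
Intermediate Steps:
$q{\left(K,V \right)} = - 4 \left(165 + K\right) \left(166 + V\right)$ ($q{\left(K,V \right)} = - 4 \left(K + 165\right) \left(V + 166\right) = - 4 \left(165 + K\right) \left(166 + V\right)$)
$k{\left(c \right)} = - 232 c$ ($k{\left(c \right)} = 2 c \left(-116\right) = - 232 c$)
$\frac{1}{k{\left(-264 \right)} + q{\left(-46,-207 \right)}} = \frac{1}{\left(-232\right) \left(-264\right) - \left(-57604 + 38088\right)} = \frac{1}{61248 + \left(-109560 + 30544 + 136620 - 38088\right)} = \frac{1}{61248 + 19516} = \frac{1}{80764}$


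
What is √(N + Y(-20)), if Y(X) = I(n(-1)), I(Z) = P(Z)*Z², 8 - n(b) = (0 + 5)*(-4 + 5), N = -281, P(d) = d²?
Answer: 10*I*√2 ≈ 14.142*I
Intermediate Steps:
n(b) = 3 (n(b) = 8 - (0 + 5)*(-4 + 5) = 8 - 5 = 3)
I(Z) = Z⁴ (I(Z) = Z²*Z² = Z⁴)
Y(X) = 81 (Y(X) = 3⁴ = 81)
√(N + Y(-20)) = √(-281 + 81) = √(-200) = 10*I*√2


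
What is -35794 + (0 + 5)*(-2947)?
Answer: -50529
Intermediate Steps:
-35794 + (0 + 5)*(-2947) = -35794 + 5*(-2947) = -35794 - 14735 = -50529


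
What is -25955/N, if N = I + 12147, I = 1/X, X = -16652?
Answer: -432202660/202271843 ≈ -2.1367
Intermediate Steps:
I = -1/16652 (I = 1/(-16652) = -1/16652 ≈ -6.0053e-5)
N = 202271843/16652 (N = -1/16652 + 12147 = 202271843/16652 ≈ 12147.)
-25955/N = -25955/202271843/16652 = -25955*16652/202271843 = -432202660/202271843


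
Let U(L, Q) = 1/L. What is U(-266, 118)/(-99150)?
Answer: 1/26373900 ≈ 3.7916e-8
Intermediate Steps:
U(-266, 118)/(-99150) = 1/(-266*(-99150)) = -1/266*(-1/99150) = 1/26373900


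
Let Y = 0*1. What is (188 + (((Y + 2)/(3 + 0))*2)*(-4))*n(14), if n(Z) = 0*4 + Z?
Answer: 7672/3 ≈ 2557.3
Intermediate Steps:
n(Z) = Z (n(Z) = 0 + Z = Z)
Y = 0
(188 + (((Y + 2)/(3 + 0))*2)*(-4))*n(14) = (188 + (((0 + 2)/(3 + 0))*2)*(-4))*14 = (188 + ((2/3)*2)*(-4))*14 = (188 + ((2*(⅓))*2)*(-4))*14 = (188 + ((⅔)*2)*(-4))*14 = (188 + (4/3)*(-4))*14 = (188 - 16/3)*14 = (548/3)*14 = 7672/3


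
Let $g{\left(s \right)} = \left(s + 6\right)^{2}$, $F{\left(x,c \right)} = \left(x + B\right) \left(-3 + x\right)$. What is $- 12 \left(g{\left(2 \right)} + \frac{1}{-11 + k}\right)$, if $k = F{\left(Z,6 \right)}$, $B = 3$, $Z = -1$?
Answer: $- \frac{14580}{19} \approx -767.37$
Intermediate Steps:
$F{\left(x,c \right)} = \left(-3 + x\right) \left(3 + x\right)$ ($F{\left(x,c \right)} = \left(x + 3\right) \left(-3 + x\right) = \left(3 + x\right) \left(-3 + x\right) = \left(-3 + x\right) \left(3 + x\right)$)
$g{\left(s \right)} = \left(6 + s\right)^{2}$
$k = -8$ ($k = -9 + \left(-1\right)^{2} = -9 + 1 = -8$)
$- 12 \left(g{\left(2 \right)} + \frac{1}{-11 + k}\right) = - 12 \left(\left(6 + 2\right)^{2} + \frac{1}{-11 - 8}\right) = - 12 \left(8^{2} + \frac{1}{-19}\right) = - 12 \left(64 - \frac{1}{19}\right) = \left(-12\right) \frac{1215}{19} = - \frac{14580}{19}$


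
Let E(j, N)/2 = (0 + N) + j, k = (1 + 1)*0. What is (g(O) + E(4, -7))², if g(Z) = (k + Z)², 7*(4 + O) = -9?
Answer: 1155625/2401 ≈ 481.31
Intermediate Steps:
k = 0 (k = 2*0 = 0)
O = -37/7 (O = -4 + (⅐)*(-9) = -4 - 9/7 = -37/7 ≈ -5.2857)
g(Z) = Z² (g(Z) = (0 + Z)² = Z²)
E(j, N) = 2*N + 2*j (E(j, N) = 2*((0 + N) + j) = 2*(N + j) = 2*N + 2*j)
(g(O) + E(4, -7))² = ((-37/7)² + (2*(-7) + 2*4))² = (1369/49 + (-14 + 8))² = (1369/49 - 6)² = (1075/49)² = 1155625/2401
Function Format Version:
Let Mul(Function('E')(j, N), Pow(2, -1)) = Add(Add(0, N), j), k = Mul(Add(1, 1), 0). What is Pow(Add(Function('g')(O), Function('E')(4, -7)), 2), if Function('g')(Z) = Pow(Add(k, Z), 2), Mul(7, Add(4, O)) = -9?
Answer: Rational(1155625, 2401) ≈ 481.31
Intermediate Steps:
k = 0 (k = Mul(2, 0) = 0)
O = Rational(-37, 7) (O = Add(-4, Mul(Rational(1, 7), -9)) = Add(-4, Rational(-9, 7)) = Rational(-37, 7) ≈ -5.2857)
Function('g')(Z) = Pow(Z, 2) (Function('g')(Z) = Pow(Add(0, Z), 2) = Pow(Z, 2))
Function('E')(j, N) = Add(Mul(2, N), Mul(2, j)) (Function('E')(j, N) = Mul(2, Add(Add(0, N), j)) = Mul(2, Add(N, j)) = Add(Mul(2, N), Mul(2, j)))
Pow(Add(Function('g')(O), Function('E')(4, -7)), 2) = Pow(Add(Pow(Rational(-37, 7), 2), Add(Mul(2, -7), Mul(2, 4))), 2) = Pow(Add(Rational(1369, 49), Add(-14, 8)), 2) = Pow(Add(Rational(1369, 49), -6), 2) = Pow(Rational(1075, 49), 2) = Rational(1155625, 2401)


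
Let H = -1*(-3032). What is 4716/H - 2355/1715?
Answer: 47379/259994 ≈ 0.18223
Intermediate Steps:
H = 3032
4716/H - 2355/1715 = 4716/3032 - 2355/1715 = 4716*(1/3032) - 2355*1/1715 = 1179/758 - 471/343 = 47379/259994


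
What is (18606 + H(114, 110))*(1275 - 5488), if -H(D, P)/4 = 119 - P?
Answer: -78235410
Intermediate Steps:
H(D, P) = -476 + 4*P (H(D, P) = -4*(119 - P) = -476 + 4*P)
(18606 + H(114, 110))*(1275 - 5488) = (18606 + (-476 + 4*110))*(1275 - 5488) = (18606 + (-476 + 440))*(-4213) = (18606 - 36)*(-4213) = 18570*(-4213) = -78235410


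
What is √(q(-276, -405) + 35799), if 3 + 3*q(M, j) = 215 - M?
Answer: √323655/3 ≈ 189.64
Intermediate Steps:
q(M, j) = 212/3 - M/3 (q(M, j) = -1 + (215 - M)/3 = -1 + (215/3 - M/3) = 212/3 - M/3)
√(q(-276, -405) + 35799) = √((212/3 - ⅓*(-276)) + 35799) = √((212/3 + 92) + 35799) = √(488/3 + 35799) = √(107885/3) = √323655/3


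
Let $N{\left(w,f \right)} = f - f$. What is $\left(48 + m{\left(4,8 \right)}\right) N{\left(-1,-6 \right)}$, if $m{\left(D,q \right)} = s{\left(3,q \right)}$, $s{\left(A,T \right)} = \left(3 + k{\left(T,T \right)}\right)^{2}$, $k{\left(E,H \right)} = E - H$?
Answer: $0$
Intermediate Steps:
$s{\left(A,T \right)} = 9$ ($s{\left(A,T \right)} = \left(3 + \left(T - T\right)\right)^{2} = \left(3 + 0\right)^{2} = 3^{2} = 9$)
$m{\left(D,q \right)} = 9$
$N{\left(w,f \right)} = 0$
$\left(48 + m{\left(4,8 \right)}\right) N{\left(-1,-6 \right)} = \left(48 + 9\right) 0 = 57 \cdot 0 = 0$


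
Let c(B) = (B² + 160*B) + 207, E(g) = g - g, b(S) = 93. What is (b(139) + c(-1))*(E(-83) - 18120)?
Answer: -2554920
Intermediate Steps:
E(g) = 0
c(B) = 207 + B² + 160*B
(b(139) + c(-1))*(E(-83) - 18120) = (93 + (207 + (-1)² + 160*(-1)))*(0 - 18120) = (93 + (207 + 1 - 160))*(-18120) = (93 + 48)*(-18120) = 141*(-18120) = -2554920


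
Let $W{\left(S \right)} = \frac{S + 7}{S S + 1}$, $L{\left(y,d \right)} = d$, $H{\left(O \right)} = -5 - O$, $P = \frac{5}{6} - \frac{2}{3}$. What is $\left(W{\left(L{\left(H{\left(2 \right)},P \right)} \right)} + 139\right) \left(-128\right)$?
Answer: $- \frac{691328}{37} \approx -18685.0$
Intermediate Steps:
$P = \frac{1}{6}$ ($P = 5 \cdot \frac{1}{6} - \frac{2}{3} = \frac{5}{6} - \frac{2}{3} = \frac{1}{6} \approx 0.16667$)
$W{\left(S \right)} = \frac{7 + S}{1 + S^{2}}$ ($W{\left(S \right)} = \frac{7 + S}{S^{2} + 1} = \frac{7 + S}{1 + S^{2}}$)
$\left(W{\left(L{\left(H{\left(2 \right)},P \right)} \right)} + 139\right) \left(-128\right) = \left(\frac{7 + \frac{1}{6}}{1 + \left(\frac{1}{6}\right)^{2}} + 139\right) \left(-128\right) = \left(\frac{1}{1 + \frac{1}{36}} \cdot \frac{43}{6} + 139\right) \left(-128\right) = \left(\frac{1}{\frac{37}{36}} \cdot \frac{43}{6} + 139\right) \left(-128\right) = \left(\frac{36}{37} \cdot \frac{43}{6} + 139\right) \left(-128\right) = \left(\frac{258}{37} + 139\right) \left(-128\right) = \frac{5401}{37} \left(-128\right) = - \frac{691328}{37}$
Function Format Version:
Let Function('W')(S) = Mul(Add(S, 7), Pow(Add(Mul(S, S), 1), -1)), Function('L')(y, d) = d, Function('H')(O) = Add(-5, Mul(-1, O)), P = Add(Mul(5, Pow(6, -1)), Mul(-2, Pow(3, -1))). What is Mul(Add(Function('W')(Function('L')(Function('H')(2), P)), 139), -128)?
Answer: Rational(-691328, 37) ≈ -18685.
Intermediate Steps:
P = Rational(1, 6) (P = Add(Mul(5, Rational(1, 6)), Mul(-2, Rational(1, 3))) = Add(Rational(5, 6), Rational(-2, 3)) = Rational(1, 6) ≈ 0.16667)
Function('W')(S) = Mul(Pow(Add(1, Pow(S, 2)), -1), Add(7, S)) (Function('W')(S) = Mul(Add(7, S), Pow(Add(Pow(S, 2), 1), -1)) = Mul(Add(7, S), Pow(Add(1, Pow(S, 2)), -1)) = Mul(Pow(Add(1, Pow(S, 2)), -1), Add(7, S)))
Mul(Add(Function('W')(Function('L')(Function('H')(2), P)), 139), -128) = Mul(Add(Mul(Pow(Add(1, Pow(Rational(1, 6), 2)), -1), Add(7, Rational(1, 6))), 139), -128) = Mul(Add(Mul(Pow(Add(1, Rational(1, 36)), -1), Rational(43, 6)), 139), -128) = Mul(Add(Mul(Pow(Rational(37, 36), -1), Rational(43, 6)), 139), -128) = Mul(Add(Mul(Rational(36, 37), Rational(43, 6)), 139), -128) = Mul(Add(Rational(258, 37), 139), -128) = Mul(Rational(5401, 37), -128) = Rational(-691328, 37)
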